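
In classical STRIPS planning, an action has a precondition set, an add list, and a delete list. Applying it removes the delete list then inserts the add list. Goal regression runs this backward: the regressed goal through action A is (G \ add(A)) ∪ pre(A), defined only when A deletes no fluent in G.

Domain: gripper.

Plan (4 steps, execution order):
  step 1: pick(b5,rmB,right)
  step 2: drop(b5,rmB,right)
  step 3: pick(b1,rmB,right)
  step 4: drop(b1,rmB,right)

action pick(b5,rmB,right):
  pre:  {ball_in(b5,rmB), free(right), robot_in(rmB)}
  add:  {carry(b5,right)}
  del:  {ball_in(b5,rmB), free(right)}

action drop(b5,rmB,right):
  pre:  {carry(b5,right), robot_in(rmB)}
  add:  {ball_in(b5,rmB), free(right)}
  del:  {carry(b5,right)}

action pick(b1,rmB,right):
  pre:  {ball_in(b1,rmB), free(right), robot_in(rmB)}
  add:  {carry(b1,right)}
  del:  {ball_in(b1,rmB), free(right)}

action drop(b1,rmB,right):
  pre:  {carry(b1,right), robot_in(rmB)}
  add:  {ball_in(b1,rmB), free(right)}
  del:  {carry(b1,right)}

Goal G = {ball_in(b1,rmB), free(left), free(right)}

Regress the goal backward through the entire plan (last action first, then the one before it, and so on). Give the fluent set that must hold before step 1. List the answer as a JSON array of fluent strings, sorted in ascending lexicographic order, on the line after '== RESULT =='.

Work backward from the goal:
  through step 4 (drop(b1,rmB,right)): drop {ball_in(b1,rmB), free(right)}, keep {free(left)}, require {carry(b1,right), robot_in(rmB)}
    → {carry(b1,right), free(left), robot_in(rmB)}
  through step 3 (pick(b1,rmB,right)): drop {carry(b1,right)}, keep {free(left), robot_in(rmB)}, require {ball_in(b1,rmB), free(right), robot_in(rmB)}
    → {ball_in(b1,rmB), free(left), free(right), robot_in(rmB)}
  through step 2 (drop(b5,rmB,right)): drop {free(right)}, keep {ball_in(b1,rmB), free(left), robot_in(rmB)}, require {carry(b5,right), robot_in(rmB)}
    → {ball_in(b1,rmB), carry(b5,right), free(left), robot_in(rmB)}
  through step 1 (pick(b5,rmB,right)): drop {carry(b5,right)}, keep {ball_in(b1,rmB), free(left), robot_in(rmB)}, require {ball_in(b5,rmB), free(right), robot_in(rmB)}
    → {ball_in(b1,rmB), ball_in(b5,rmB), free(left), free(right), robot_in(rmB)}

== RESULT ==
["ball_in(b1,rmB)", "ball_in(b5,rmB)", "free(left)", "free(right)", "robot_in(rmB)"]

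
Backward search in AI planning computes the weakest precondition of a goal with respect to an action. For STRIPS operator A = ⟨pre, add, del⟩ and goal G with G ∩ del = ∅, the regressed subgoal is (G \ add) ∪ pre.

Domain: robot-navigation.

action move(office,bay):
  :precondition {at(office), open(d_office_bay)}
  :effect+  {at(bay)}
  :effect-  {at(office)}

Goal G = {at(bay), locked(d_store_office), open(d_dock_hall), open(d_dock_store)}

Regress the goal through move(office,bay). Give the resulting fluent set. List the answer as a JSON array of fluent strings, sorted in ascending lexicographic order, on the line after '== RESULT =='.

Regress:
  G ∩ del = {}  (empty — regression defined)
  G \ add = {at(bay), locked(d_store_office), open(d_dock_hall), open(d_dock_store)} \ {at(bay)} = {locked(d_store_office), open(d_dock_hall), open(d_dock_store)}
  ∪ pre   = {locked(d_store_office), open(d_dock_hall), open(d_dock_store)} ∪ {at(office), open(d_office_bay)}
          = {at(office), locked(d_store_office), open(d_dock_hall), open(d_dock_store), open(d_office_bay)}

== RESULT ==
["at(office)", "locked(d_store_office)", "open(d_dock_hall)", "open(d_dock_store)", "open(d_office_bay)"]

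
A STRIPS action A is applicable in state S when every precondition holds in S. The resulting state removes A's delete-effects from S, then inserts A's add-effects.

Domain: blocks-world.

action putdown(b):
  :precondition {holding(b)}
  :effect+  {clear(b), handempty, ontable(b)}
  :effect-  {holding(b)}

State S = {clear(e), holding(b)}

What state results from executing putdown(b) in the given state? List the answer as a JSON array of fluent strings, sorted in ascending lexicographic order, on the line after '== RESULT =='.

Progress:
  pre ⊆ S: {holding(b)} ⊆ S  — applicable
  S \ del = {clear(e)}
  ∪ add   = {clear(b), clear(e), handempty, ontable(b)}

== RESULT ==
["clear(b)", "clear(e)", "handempty", "ontable(b)"]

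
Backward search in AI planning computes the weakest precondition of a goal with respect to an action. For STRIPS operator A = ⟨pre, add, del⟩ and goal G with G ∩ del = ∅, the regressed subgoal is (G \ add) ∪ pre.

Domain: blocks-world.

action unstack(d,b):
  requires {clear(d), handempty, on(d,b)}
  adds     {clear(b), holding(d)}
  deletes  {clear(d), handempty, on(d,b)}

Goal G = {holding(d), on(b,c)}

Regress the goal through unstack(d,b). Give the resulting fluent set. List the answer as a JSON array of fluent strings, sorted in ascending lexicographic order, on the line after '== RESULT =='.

Compute (G \ add) ∪ pre:
  G ∩ del = {}  (empty — regression defined)
  G \ add = {holding(d), on(b,c)} \ {clear(b), holding(d)} = {on(b,c)}
  ∪ pre   = {on(b,c)} ∪ {clear(d), handempty, on(d,b)}
          = {clear(d), handempty, on(b,c), on(d,b)}

== RESULT ==
["clear(d)", "handempty", "on(b,c)", "on(d,b)"]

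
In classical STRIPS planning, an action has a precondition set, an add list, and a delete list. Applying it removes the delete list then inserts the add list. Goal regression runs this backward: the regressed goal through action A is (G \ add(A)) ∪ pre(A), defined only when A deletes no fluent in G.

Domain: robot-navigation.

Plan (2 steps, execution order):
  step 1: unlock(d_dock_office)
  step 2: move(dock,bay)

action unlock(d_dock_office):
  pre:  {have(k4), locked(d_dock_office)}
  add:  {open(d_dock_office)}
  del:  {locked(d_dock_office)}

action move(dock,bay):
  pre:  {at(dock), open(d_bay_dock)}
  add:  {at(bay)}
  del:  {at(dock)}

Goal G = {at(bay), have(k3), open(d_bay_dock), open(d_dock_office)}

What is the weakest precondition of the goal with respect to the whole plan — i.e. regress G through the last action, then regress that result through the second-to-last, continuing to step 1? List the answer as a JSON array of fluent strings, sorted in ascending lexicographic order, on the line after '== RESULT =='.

Regress step by step:
  through step 2 (move(dock,bay)): drop {at(bay)}, keep {have(k3), open(d_bay_dock), open(d_dock_office)}, require {at(dock), open(d_bay_dock)}
    → {at(dock), have(k3), open(d_bay_dock), open(d_dock_office)}
  through step 1 (unlock(d_dock_office)): drop {open(d_dock_office)}, keep {at(dock), have(k3), open(d_bay_dock)}, require {have(k4), locked(d_dock_office)}
    → {at(dock), have(k3), have(k4), locked(d_dock_office), open(d_bay_dock)}

== RESULT ==
["at(dock)", "have(k3)", "have(k4)", "locked(d_dock_office)", "open(d_bay_dock)"]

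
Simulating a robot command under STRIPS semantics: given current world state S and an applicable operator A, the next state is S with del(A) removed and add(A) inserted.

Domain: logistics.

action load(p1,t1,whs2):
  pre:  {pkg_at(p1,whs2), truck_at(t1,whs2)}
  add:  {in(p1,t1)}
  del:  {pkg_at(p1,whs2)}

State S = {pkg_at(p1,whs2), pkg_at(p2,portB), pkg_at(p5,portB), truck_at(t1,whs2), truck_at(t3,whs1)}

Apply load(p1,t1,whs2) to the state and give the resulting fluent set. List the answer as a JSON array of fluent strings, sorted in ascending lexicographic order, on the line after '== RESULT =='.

Progress:
  pre ⊆ S: {pkg_at(p1,whs2), truck_at(t1,whs2)} ⊆ S  — applicable
  S \ del = {pkg_at(p2,portB), pkg_at(p5,portB), truck_at(t1,whs2), truck_at(t3,whs1)}
  ∪ add   = {in(p1,t1), pkg_at(p2,portB), pkg_at(p5,portB), truck_at(t1,whs2), truck_at(t3,whs1)}

== RESULT ==
["in(p1,t1)", "pkg_at(p2,portB)", "pkg_at(p5,portB)", "truck_at(t1,whs2)", "truck_at(t3,whs1)"]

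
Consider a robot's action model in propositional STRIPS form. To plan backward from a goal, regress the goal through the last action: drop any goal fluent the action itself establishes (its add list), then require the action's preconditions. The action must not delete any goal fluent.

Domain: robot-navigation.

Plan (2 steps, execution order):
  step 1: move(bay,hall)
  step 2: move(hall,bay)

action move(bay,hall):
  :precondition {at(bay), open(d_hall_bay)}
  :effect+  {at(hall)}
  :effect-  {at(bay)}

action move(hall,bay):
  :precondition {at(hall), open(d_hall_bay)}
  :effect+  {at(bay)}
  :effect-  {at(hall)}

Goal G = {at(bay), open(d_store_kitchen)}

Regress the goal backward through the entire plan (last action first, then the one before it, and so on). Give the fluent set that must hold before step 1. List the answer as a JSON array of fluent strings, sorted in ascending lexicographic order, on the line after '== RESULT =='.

Regress step by step:
  through step 2 (move(hall,bay)): drop {at(bay)}, keep {open(d_store_kitchen)}, require {at(hall), open(d_hall_bay)}
    → {at(hall), open(d_hall_bay), open(d_store_kitchen)}
  through step 1 (move(bay,hall)): drop {at(hall)}, keep {open(d_hall_bay), open(d_store_kitchen)}, require {at(bay), open(d_hall_bay)}
    → {at(bay), open(d_hall_bay), open(d_store_kitchen)}

== RESULT ==
["at(bay)", "open(d_hall_bay)", "open(d_store_kitchen)"]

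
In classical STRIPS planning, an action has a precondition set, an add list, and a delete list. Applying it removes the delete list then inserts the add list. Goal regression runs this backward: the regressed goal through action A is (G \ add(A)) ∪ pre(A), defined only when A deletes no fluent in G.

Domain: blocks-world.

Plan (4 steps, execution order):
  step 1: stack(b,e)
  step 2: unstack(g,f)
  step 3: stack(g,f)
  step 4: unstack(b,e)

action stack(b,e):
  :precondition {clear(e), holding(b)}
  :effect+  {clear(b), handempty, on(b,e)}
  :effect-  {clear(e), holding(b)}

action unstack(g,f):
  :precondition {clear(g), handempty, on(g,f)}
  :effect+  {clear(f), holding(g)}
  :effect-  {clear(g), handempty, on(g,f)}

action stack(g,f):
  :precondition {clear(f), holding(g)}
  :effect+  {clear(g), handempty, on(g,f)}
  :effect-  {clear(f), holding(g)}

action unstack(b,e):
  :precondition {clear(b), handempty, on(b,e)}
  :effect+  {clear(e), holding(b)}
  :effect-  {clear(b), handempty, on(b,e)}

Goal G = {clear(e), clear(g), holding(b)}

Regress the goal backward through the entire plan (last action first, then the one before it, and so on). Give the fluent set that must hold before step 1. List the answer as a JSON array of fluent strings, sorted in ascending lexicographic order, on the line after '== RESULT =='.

Work backward from the goal:
  through step 4 (unstack(b,e)): drop {clear(e), holding(b)}, keep {clear(g)}, require {clear(b), handempty, on(b,e)}
    → {clear(b), clear(g), handempty, on(b,e)}
  through step 3 (stack(g,f)): drop {clear(g), handempty}, keep {clear(b), on(b,e)}, require {clear(f), holding(g)}
    → {clear(b), clear(f), holding(g), on(b,e)}
  through step 2 (unstack(g,f)): drop {clear(f), holding(g)}, keep {clear(b), on(b,e)}, require {clear(g), handempty, on(g,f)}
    → {clear(b), clear(g), handempty, on(b,e), on(g,f)}
  through step 1 (stack(b,e)): drop {clear(b), handempty, on(b,e)}, keep {clear(g), on(g,f)}, require {clear(e), holding(b)}
    → {clear(e), clear(g), holding(b), on(g,f)}

== RESULT ==
["clear(e)", "clear(g)", "holding(b)", "on(g,f)"]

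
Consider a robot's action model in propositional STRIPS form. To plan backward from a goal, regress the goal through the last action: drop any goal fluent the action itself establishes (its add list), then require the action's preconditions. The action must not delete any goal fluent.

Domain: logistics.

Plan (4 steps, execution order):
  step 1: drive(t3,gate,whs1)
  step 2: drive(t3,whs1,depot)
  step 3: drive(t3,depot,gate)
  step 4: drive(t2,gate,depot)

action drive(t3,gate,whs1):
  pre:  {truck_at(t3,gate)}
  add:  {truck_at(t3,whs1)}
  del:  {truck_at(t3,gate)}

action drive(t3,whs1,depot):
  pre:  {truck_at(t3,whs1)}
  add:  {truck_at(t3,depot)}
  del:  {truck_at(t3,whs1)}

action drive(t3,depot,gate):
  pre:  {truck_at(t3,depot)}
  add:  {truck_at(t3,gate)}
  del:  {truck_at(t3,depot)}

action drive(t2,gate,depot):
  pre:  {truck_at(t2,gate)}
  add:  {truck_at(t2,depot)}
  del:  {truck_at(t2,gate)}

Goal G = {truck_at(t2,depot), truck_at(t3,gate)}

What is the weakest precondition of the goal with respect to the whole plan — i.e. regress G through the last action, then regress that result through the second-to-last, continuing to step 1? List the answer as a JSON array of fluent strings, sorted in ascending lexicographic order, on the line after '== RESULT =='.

Regress step by step:
  through step 4 (drive(t2,gate,depot)): drop {truck_at(t2,depot)}, keep {truck_at(t3,gate)}, require {truck_at(t2,gate)}
    → {truck_at(t2,gate), truck_at(t3,gate)}
  through step 3 (drive(t3,depot,gate)): drop {truck_at(t3,gate)}, keep {truck_at(t2,gate)}, require {truck_at(t3,depot)}
    → {truck_at(t2,gate), truck_at(t3,depot)}
  through step 2 (drive(t3,whs1,depot)): drop {truck_at(t3,depot)}, keep {truck_at(t2,gate)}, require {truck_at(t3,whs1)}
    → {truck_at(t2,gate), truck_at(t3,whs1)}
  through step 1 (drive(t3,gate,whs1)): drop {truck_at(t3,whs1)}, keep {truck_at(t2,gate)}, require {truck_at(t3,gate)}
    → {truck_at(t2,gate), truck_at(t3,gate)}

== RESULT ==
["truck_at(t2,gate)", "truck_at(t3,gate)"]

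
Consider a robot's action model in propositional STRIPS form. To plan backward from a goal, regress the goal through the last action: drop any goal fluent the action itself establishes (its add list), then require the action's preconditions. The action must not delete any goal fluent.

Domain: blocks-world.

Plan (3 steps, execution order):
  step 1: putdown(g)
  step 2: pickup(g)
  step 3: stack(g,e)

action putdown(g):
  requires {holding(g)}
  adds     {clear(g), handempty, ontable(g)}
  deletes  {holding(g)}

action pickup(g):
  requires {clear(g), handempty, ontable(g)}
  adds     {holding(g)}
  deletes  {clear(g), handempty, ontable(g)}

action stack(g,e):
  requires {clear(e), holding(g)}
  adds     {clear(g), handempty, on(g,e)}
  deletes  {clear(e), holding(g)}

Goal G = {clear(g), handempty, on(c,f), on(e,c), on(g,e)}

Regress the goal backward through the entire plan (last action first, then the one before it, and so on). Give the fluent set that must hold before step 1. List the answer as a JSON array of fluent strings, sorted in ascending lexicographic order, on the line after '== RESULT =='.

Work backward from the goal:
  through step 3 (stack(g,e)): drop {clear(g), handempty, on(g,e)}, keep {on(c,f), on(e,c)}, require {clear(e), holding(g)}
    → {clear(e), holding(g), on(c,f), on(e,c)}
  through step 2 (pickup(g)): drop {holding(g)}, keep {clear(e), on(c,f), on(e,c)}, require {clear(g), handempty, ontable(g)}
    → {clear(e), clear(g), handempty, on(c,f), on(e,c), ontable(g)}
  through step 1 (putdown(g)): drop {clear(g), handempty, ontable(g)}, keep {clear(e), on(c,f), on(e,c)}, require {holding(g)}
    → {clear(e), holding(g), on(c,f), on(e,c)}

== RESULT ==
["clear(e)", "holding(g)", "on(c,f)", "on(e,c)"]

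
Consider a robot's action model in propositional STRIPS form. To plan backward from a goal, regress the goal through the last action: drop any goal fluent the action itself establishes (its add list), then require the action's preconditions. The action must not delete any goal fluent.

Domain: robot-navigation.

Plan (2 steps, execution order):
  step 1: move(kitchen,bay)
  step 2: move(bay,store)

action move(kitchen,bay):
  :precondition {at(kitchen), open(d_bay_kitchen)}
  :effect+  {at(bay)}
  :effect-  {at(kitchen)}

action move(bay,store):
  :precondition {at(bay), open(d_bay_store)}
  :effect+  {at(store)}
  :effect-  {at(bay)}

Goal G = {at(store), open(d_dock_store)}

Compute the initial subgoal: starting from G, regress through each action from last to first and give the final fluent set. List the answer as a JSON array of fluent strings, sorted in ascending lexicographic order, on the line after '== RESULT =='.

Regress step by step:
  through step 2 (move(bay,store)): drop {at(store)}, keep {open(d_dock_store)}, require {at(bay), open(d_bay_store)}
    → {at(bay), open(d_bay_store), open(d_dock_store)}
  through step 1 (move(kitchen,bay)): drop {at(bay)}, keep {open(d_bay_store), open(d_dock_store)}, require {at(kitchen), open(d_bay_kitchen)}
    → {at(kitchen), open(d_bay_kitchen), open(d_bay_store), open(d_dock_store)}

== RESULT ==
["at(kitchen)", "open(d_bay_kitchen)", "open(d_bay_store)", "open(d_dock_store)"]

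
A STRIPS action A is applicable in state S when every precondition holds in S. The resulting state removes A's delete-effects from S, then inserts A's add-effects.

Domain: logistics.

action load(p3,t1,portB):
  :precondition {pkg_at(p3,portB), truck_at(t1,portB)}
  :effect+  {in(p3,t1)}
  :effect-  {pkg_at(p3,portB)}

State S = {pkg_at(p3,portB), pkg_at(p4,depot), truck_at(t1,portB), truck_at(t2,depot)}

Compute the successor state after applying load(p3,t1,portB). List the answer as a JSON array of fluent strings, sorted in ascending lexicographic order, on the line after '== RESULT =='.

Progress:
  pre ⊆ S: {pkg_at(p3,portB), truck_at(t1,portB)} ⊆ S  — applicable
  S \ del = {pkg_at(p4,depot), truck_at(t1,portB), truck_at(t2,depot)}
  ∪ add   = {in(p3,t1), pkg_at(p4,depot), truck_at(t1,portB), truck_at(t2,depot)}

== RESULT ==
["in(p3,t1)", "pkg_at(p4,depot)", "truck_at(t1,portB)", "truck_at(t2,depot)"]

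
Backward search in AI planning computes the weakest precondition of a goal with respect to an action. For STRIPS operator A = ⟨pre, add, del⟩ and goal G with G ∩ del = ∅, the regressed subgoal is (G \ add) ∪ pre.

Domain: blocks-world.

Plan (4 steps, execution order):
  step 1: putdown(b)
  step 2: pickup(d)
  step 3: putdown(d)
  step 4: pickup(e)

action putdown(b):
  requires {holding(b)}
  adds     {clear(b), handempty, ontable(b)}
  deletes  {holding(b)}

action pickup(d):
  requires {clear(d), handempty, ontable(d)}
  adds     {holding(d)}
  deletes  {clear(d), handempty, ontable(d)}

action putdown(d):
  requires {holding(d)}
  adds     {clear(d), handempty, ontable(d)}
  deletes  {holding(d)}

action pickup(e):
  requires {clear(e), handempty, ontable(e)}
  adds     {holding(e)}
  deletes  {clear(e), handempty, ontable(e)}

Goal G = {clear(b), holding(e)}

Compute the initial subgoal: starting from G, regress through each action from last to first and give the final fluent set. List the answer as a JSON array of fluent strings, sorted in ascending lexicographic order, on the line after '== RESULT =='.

Work backward from the goal:
  through step 4 (pickup(e)): drop {holding(e)}, keep {clear(b)}, require {clear(e), handempty, ontable(e)}
    → {clear(b), clear(e), handempty, ontable(e)}
  through step 3 (putdown(d)): drop {handempty}, keep {clear(b), clear(e), ontable(e)}, require {holding(d)}
    → {clear(b), clear(e), holding(d), ontable(e)}
  through step 2 (pickup(d)): drop {holding(d)}, keep {clear(b), clear(e), ontable(e)}, require {clear(d), handempty, ontable(d)}
    → {clear(b), clear(d), clear(e), handempty, ontable(d), ontable(e)}
  through step 1 (putdown(b)): drop {clear(b), handempty}, keep {clear(d), clear(e), ontable(d), ontable(e)}, require {holding(b)}
    → {clear(d), clear(e), holding(b), ontable(d), ontable(e)}

== RESULT ==
["clear(d)", "clear(e)", "holding(b)", "ontable(d)", "ontable(e)"]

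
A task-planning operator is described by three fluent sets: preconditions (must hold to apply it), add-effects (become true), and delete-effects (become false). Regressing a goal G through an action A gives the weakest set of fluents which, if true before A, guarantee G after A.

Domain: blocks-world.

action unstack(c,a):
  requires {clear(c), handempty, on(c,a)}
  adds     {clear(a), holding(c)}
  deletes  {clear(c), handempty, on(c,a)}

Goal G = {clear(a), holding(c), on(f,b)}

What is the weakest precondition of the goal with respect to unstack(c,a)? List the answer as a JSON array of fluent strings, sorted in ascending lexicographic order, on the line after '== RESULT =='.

Compute (G \ add) ∪ pre:
  G ∩ del = {}  (empty — regression defined)
  G \ add = {clear(a), holding(c), on(f,b)} \ {clear(a), holding(c)} = {on(f,b)}
  ∪ pre   = {on(f,b)} ∪ {clear(c), handempty, on(c,a)}
          = {clear(c), handempty, on(c,a), on(f,b)}

== RESULT ==
["clear(c)", "handempty", "on(c,a)", "on(f,b)"]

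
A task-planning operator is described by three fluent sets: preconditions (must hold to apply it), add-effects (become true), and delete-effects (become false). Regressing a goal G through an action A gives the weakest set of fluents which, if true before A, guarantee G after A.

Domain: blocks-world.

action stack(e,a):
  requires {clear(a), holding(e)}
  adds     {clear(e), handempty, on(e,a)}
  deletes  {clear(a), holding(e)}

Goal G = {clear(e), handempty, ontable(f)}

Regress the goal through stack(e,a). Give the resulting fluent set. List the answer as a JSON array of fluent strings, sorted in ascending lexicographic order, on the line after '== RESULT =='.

Compute (G \ add) ∪ pre:
  G ∩ del = {}  (empty — regression defined)
  G \ add = {clear(e), handempty, ontable(f)} \ {clear(e), handempty, on(e,a)} = {ontable(f)}
  ∪ pre   = {ontable(f)} ∪ {clear(a), holding(e)}
          = {clear(a), holding(e), ontable(f)}

== RESULT ==
["clear(a)", "holding(e)", "ontable(f)"]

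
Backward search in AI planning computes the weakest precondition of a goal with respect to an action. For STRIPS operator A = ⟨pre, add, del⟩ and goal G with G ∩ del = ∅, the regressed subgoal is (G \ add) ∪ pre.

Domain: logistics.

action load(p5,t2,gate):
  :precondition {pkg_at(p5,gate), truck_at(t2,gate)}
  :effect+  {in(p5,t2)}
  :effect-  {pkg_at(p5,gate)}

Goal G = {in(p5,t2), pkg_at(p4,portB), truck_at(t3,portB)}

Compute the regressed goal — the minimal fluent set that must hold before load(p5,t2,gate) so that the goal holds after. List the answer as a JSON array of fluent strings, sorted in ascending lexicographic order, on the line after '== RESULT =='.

Compute (G \ add) ∪ pre:
  G ∩ del = {}  (empty — regression defined)
  G \ add = {in(p5,t2), pkg_at(p4,portB), truck_at(t3,portB)} \ {in(p5,t2)} = {pkg_at(p4,portB), truck_at(t3,portB)}
  ∪ pre   = {pkg_at(p4,portB), truck_at(t3,portB)} ∪ {pkg_at(p5,gate), truck_at(t2,gate)}
          = {pkg_at(p4,portB), pkg_at(p5,gate), truck_at(t2,gate), truck_at(t3,portB)}

== RESULT ==
["pkg_at(p4,portB)", "pkg_at(p5,gate)", "truck_at(t2,gate)", "truck_at(t3,portB)"]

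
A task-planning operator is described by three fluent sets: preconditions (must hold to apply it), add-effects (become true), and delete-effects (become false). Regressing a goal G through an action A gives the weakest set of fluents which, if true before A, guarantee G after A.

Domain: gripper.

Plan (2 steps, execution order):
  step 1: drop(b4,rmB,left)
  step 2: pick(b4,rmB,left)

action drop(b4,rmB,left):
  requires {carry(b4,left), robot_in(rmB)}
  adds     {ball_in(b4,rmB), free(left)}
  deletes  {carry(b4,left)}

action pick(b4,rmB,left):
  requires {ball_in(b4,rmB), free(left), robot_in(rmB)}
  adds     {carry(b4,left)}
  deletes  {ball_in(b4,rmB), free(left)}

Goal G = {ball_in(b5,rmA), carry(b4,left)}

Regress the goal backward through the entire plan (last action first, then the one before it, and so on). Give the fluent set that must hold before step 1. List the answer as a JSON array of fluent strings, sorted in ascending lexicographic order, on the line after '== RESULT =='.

Work backward from the goal:
  through step 2 (pick(b4,rmB,left)): drop {carry(b4,left)}, keep {ball_in(b5,rmA)}, require {ball_in(b4,rmB), free(left), robot_in(rmB)}
    → {ball_in(b4,rmB), ball_in(b5,rmA), free(left), robot_in(rmB)}
  through step 1 (drop(b4,rmB,left)): drop {ball_in(b4,rmB), free(left)}, keep {ball_in(b5,rmA), robot_in(rmB)}, require {carry(b4,left), robot_in(rmB)}
    → {ball_in(b5,rmA), carry(b4,left), robot_in(rmB)}

== RESULT ==
["ball_in(b5,rmA)", "carry(b4,left)", "robot_in(rmB)"]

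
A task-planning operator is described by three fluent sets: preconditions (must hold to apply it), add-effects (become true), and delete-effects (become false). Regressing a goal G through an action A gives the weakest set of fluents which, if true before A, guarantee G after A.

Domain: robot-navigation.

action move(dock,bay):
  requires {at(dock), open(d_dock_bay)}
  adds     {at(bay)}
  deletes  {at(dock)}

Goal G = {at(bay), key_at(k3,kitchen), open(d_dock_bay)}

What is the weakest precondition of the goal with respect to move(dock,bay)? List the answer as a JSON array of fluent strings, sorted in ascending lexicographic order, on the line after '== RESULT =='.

Regress:
  G ∩ del = {}  (empty — regression defined)
  G \ add = {at(bay), key_at(k3,kitchen), open(d_dock_bay)} \ {at(bay)} = {key_at(k3,kitchen), open(d_dock_bay)}
  ∪ pre   = {key_at(k3,kitchen), open(d_dock_bay)} ∪ {at(dock), open(d_dock_bay)}
          = {at(dock), key_at(k3,kitchen), open(d_dock_bay)}

== RESULT ==
["at(dock)", "key_at(k3,kitchen)", "open(d_dock_bay)"]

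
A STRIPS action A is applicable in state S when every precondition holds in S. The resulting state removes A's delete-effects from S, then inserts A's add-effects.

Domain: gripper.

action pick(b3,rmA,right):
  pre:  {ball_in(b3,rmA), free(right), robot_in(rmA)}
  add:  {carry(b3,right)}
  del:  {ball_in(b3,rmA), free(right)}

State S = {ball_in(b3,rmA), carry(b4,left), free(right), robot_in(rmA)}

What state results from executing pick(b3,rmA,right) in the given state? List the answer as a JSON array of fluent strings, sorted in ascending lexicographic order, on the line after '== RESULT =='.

Progress:
  pre ⊆ S: {ball_in(b3,rmA), free(right), robot_in(rmA)} ⊆ S  — applicable
  S \ del = {carry(b4,left), robot_in(rmA)}
  ∪ add   = {carry(b3,right), carry(b4,left), robot_in(rmA)}

== RESULT ==
["carry(b3,right)", "carry(b4,left)", "robot_in(rmA)"]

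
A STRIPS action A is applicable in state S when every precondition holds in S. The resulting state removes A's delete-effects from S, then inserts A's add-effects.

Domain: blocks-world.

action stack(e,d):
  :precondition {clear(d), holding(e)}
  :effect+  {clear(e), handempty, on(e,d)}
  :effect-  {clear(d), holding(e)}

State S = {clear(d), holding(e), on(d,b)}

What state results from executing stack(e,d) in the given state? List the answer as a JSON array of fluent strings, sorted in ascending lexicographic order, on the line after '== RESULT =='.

Compute (S \ del) ∪ add:
  pre ⊆ S: {clear(d), holding(e)} ⊆ S  — applicable
  S \ del = {on(d,b)}
  ∪ add   = {clear(e), handempty, on(d,b), on(e,d)}

== RESULT ==
["clear(e)", "handempty", "on(d,b)", "on(e,d)"]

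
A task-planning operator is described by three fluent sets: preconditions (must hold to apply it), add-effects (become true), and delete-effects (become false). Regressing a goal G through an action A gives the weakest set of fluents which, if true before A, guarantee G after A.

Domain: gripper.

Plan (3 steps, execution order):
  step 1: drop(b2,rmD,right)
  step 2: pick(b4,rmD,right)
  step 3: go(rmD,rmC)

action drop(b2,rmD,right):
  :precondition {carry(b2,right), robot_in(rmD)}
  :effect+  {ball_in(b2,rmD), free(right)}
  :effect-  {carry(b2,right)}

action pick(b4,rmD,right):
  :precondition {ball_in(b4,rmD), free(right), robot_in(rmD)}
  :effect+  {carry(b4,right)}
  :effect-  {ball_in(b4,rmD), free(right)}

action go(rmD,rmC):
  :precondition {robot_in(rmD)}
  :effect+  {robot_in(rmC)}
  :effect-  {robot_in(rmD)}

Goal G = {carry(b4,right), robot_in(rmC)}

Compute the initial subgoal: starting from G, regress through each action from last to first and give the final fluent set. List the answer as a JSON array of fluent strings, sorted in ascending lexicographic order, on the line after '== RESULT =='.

Work backward from the goal:
  through step 3 (go(rmD,rmC)): drop {robot_in(rmC)}, keep {carry(b4,right)}, require {robot_in(rmD)}
    → {carry(b4,right), robot_in(rmD)}
  through step 2 (pick(b4,rmD,right)): drop {carry(b4,right)}, keep {robot_in(rmD)}, require {ball_in(b4,rmD), free(right), robot_in(rmD)}
    → {ball_in(b4,rmD), free(right), robot_in(rmD)}
  through step 1 (drop(b2,rmD,right)): drop {free(right)}, keep {ball_in(b4,rmD), robot_in(rmD)}, require {carry(b2,right), robot_in(rmD)}
    → {ball_in(b4,rmD), carry(b2,right), robot_in(rmD)}

== RESULT ==
["ball_in(b4,rmD)", "carry(b2,right)", "robot_in(rmD)"]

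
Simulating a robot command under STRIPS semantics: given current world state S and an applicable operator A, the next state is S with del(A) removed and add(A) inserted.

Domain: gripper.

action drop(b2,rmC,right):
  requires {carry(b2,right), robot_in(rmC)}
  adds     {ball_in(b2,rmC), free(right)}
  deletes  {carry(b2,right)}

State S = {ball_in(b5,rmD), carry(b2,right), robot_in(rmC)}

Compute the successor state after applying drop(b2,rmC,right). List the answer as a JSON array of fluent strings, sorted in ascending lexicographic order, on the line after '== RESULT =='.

Progress:
  pre ⊆ S: {carry(b2,right), robot_in(rmC)} ⊆ S  — applicable
  S \ del = {ball_in(b5,rmD), robot_in(rmC)}
  ∪ add   = {ball_in(b2,rmC), ball_in(b5,rmD), free(right), robot_in(rmC)}

== RESULT ==
["ball_in(b2,rmC)", "ball_in(b5,rmD)", "free(right)", "robot_in(rmC)"]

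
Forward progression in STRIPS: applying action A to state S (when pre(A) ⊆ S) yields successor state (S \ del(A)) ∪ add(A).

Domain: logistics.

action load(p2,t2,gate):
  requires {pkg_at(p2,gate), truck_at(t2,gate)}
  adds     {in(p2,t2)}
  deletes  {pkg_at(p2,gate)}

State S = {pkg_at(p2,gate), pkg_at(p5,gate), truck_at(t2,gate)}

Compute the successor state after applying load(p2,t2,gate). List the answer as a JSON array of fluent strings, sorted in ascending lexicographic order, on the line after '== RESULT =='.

Compute (S \ del) ∪ add:
  pre ⊆ S: {pkg_at(p2,gate), truck_at(t2,gate)} ⊆ S  — applicable
  S \ del = {pkg_at(p5,gate), truck_at(t2,gate)}
  ∪ add   = {in(p2,t2), pkg_at(p5,gate), truck_at(t2,gate)}

== RESULT ==
["in(p2,t2)", "pkg_at(p5,gate)", "truck_at(t2,gate)"]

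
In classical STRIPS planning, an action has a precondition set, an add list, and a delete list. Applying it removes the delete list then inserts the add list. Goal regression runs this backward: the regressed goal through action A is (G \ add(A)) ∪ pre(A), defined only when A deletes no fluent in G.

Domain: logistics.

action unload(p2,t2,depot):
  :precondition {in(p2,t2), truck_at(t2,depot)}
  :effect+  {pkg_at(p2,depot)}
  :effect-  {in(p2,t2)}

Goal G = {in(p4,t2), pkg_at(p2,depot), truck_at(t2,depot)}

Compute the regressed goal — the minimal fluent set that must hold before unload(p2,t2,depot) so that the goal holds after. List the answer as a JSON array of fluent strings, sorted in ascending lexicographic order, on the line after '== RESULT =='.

Regress:
  G ∩ del = {}  (empty — regression defined)
  G \ add = {in(p4,t2), pkg_at(p2,depot), truck_at(t2,depot)} \ {pkg_at(p2,depot)} = {in(p4,t2), truck_at(t2,depot)}
  ∪ pre   = {in(p4,t2), truck_at(t2,depot)} ∪ {in(p2,t2), truck_at(t2,depot)}
          = {in(p2,t2), in(p4,t2), truck_at(t2,depot)}

== RESULT ==
["in(p2,t2)", "in(p4,t2)", "truck_at(t2,depot)"]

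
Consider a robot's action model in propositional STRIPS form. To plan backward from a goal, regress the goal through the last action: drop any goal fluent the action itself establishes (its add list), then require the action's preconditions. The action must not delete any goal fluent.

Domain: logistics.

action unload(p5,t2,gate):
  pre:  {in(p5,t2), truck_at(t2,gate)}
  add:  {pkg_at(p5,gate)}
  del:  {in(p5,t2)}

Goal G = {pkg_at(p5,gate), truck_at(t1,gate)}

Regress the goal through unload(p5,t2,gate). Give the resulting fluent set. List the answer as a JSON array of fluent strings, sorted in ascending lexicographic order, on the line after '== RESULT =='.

Regress:
  G ∩ del = {}  (empty — regression defined)
  G \ add = {pkg_at(p5,gate), truck_at(t1,gate)} \ {pkg_at(p5,gate)} = {truck_at(t1,gate)}
  ∪ pre   = {truck_at(t1,gate)} ∪ {in(p5,t2), truck_at(t2,gate)}
          = {in(p5,t2), truck_at(t1,gate), truck_at(t2,gate)}

== RESULT ==
["in(p5,t2)", "truck_at(t1,gate)", "truck_at(t2,gate)"]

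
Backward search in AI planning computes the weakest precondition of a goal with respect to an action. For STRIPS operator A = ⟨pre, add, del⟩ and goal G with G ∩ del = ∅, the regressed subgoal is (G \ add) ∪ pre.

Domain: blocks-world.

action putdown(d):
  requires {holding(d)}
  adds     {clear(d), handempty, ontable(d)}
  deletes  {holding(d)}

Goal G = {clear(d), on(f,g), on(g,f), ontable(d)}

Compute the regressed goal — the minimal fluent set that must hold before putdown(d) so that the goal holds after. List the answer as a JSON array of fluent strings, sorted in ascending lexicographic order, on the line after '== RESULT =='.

Compute (G \ add) ∪ pre:
  G ∩ del = {}  (empty — regression defined)
  G \ add = {clear(d), on(f,g), on(g,f), ontable(d)} \ {clear(d), handempty, ontable(d)} = {on(f,g), on(g,f)}
  ∪ pre   = {on(f,g), on(g,f)} ∪ {holding(d)}
          = {holding(d), on(f,g), on(g,f)}

== RESULT ==
["holding(d)", "on(f,g)", "on(g,f)"]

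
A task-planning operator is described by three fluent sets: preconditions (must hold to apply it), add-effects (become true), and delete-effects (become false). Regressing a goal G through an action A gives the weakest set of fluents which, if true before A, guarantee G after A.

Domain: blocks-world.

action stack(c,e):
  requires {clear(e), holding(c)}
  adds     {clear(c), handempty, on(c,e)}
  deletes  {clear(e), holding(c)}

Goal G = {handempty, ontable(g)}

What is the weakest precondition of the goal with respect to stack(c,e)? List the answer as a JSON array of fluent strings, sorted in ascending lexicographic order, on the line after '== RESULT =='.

Regress:
  G ∩ del = {}  (empty — regression defined)
  G \ add = {handempty, ontable(g)} \ {clear(c), handempty, on(c,e)} = {ontable(g)}
  ∪ pre   = {ontable(g)} ∪ {clear(e), holding(c)}
          = {clear(e), holding(c), ontable(g)}

== RESULT ==
["clear(e)", "holding(c)", "ontable(g)"]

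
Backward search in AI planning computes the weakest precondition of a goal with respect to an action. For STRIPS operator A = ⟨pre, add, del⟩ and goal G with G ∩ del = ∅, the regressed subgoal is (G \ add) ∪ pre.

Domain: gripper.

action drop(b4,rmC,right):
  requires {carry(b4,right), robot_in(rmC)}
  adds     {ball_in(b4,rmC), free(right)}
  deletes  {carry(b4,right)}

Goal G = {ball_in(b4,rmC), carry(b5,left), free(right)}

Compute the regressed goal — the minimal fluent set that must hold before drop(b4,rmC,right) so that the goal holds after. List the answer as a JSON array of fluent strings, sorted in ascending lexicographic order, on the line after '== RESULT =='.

Regress:
  G ∩ del = {}  (empty — regression defined)
  G \ add = {ball_in(b4,rmC), carry(b5,left), free(right)} \ {ball_in(b4,rmC), free(right)} = {carry(b5,left)}
  ∪ pre   = {carry(b5,left)} ∪ {carry(b4,right), robot_in(rmC)}
          = {carry(b4,right), carry(b5,left), robot_in(rmC)}

== RESULT ==
["carry(b4,right)", "carry(b5,left)", "robot_in(rmC)"]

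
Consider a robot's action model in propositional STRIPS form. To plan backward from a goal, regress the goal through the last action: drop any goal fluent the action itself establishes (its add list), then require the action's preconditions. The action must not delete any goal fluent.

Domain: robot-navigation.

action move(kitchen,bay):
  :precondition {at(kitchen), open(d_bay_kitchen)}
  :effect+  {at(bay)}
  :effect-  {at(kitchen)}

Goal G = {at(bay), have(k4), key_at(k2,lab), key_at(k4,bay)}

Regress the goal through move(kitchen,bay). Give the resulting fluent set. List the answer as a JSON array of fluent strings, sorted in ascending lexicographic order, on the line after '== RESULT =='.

Compute (G \ add) ∪ pre:
  G ∩ del = {}  (empty — regression defined)
  G \ add = {at(bay), have(k4), key_at(k2,lab), key_at(k4,bay)} \ {at(bay)} = {have(k4), key_at(k2,lab), key_at(k4,bay)}
  ∪ pre   = {have(k4), key_at(k2,lab), key_at(k4,bay)} ∪ {at(kitchen), open(d_bay_kitchen)}
          = {at(kitchen), have(k4), key_at(k2,lab), key_at(k4,bay), open(d_bay_kitchen)}

== RESULT ==
["at(kitchen)", "have(k4)", "key_at(k2,lab)", "key_at(k4,bay)", "open(d_bay_kitchen)"]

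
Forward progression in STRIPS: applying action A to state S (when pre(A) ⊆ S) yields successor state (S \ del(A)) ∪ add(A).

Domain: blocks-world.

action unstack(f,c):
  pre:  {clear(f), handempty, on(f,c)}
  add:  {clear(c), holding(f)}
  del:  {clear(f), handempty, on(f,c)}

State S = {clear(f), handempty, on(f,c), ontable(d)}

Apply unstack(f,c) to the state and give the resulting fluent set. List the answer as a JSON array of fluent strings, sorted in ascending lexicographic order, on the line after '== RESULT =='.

Progress:
  pre ⊆ S: {clear(f), handempty, on(f,c)} ⊆ S  — applicable
  S \ del = {ontable(d)}
  ∪ add   = {clear(c), holding(f), ontable(d)}

== RESULT ==
["clear(c)", "holding(f)", "ontable(d)"]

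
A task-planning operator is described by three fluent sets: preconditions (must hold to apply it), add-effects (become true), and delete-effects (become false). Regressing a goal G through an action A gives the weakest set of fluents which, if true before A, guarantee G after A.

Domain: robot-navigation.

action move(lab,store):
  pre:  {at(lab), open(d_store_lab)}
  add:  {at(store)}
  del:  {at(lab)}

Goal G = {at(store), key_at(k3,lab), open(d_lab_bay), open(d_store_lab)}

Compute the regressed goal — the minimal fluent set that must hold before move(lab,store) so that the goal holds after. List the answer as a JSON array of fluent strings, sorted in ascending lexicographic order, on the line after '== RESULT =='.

Regress:
  G ∩ del = {}  (empty — regression defined)
  G \ add = {at(store), key_at(k3,lab), open(d_lab_bay), open(d_store_lab)} \ {at(store)} = {key_at(k3,lab), open(d_lab_bay), open(d_store_lab)}
  ∪ pre   = {key_at(k3,lab), open(d_lab_bay), open(d_store_lab)} ∪ {at(lab), open(d_store_lab)}
          = {at(lab), key_at(k3,lab), open(d_lab_bay), open(d_store_lab)}

== RESULT ==
["at(lab)", "key_at(k3,lab)", "open(d_lab_bay)", "open(d_store_lab)"]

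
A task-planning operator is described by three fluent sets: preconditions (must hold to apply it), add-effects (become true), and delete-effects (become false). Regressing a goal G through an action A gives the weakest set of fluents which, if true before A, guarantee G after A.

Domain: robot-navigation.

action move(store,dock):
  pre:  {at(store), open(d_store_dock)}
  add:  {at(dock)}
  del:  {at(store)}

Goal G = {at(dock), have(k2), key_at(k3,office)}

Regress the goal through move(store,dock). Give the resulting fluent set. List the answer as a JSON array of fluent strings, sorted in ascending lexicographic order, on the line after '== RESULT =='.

Regress:
  G ∩ del = {}  (empty — regression defined)
  G \ add = {at(dock), have(k2), key_at(k3,office)} \ {at(dock)} = {have(k2), key_at(k3,office)}
  ∪ pre   = {have(k2), key_at(k3,office)} ∪ {at(store), open(d_store_dock)}
          = {at(store), have(k2), key_at(k3,office), open(d_store_dock)}

== RESULT ==
["at(store)", "have(k2)", "key_at(k3,office)", "open(d_store_dock)"]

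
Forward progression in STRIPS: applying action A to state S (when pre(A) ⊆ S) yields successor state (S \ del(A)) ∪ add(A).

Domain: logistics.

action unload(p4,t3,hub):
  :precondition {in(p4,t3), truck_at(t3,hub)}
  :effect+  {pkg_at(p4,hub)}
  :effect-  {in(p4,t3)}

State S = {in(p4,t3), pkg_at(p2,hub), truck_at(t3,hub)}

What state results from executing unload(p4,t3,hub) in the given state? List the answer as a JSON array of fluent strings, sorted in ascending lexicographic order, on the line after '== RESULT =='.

Compute (S \ del) ∪ add:
  pre ⊆ S: {in(p4,t3), truck_at(t3,hub)} ⊆ S  — applicable
  S \ del = {pkg_at(p2,hub), truck_at(t3,hub)}
  ∪ add   = {pkg_at(p2,hub), pkg_at(p4,hub), truck_at(t3,hub)}

== RESULT ==
["pkg_at(p2,hub)", "pkg_at(p4,hub)", "truck_at(t3,hub)"]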